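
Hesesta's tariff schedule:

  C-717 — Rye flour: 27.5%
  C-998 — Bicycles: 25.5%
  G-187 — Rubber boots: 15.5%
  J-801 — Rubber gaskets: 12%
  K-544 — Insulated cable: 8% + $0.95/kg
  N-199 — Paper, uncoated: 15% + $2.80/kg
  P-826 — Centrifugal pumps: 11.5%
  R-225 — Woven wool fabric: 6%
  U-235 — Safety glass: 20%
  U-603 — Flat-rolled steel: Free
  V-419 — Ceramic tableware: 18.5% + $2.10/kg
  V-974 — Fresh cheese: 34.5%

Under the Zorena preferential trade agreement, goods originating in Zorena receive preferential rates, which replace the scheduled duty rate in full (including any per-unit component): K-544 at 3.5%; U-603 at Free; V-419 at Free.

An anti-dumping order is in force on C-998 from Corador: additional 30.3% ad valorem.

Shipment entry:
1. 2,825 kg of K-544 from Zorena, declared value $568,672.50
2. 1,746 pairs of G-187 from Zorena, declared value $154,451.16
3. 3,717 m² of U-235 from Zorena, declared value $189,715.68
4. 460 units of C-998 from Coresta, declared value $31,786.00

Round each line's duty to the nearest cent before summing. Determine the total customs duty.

Line 1 (K-544, Zorena, 2,825 kg, $568,672.50):
Base rate for K-544 is 8% + $0.95/kg.
Origin Zorena qualifies under the Hesesta–Zorena agreement and K-544 is covered: preferential rate 3.5% applies instead.
Duty = $568,672.50 × 3.5% = $19,903.54.
Line 2 (G-187, Zorena, 1,746 pairs, $154,451.16):
Base rate for G-187 is 15.5%.
Origin Zorena is the FTA partner but G-187 is not on the preference list; base rate stands.
Duty = $154,451.16 × 15.5% = $23,939.93.
Line 3 (U-235, Zorena, 3,717 m², $189,715.68):
Base rate for U-235 is 20%.
Origin Zorena is the FTA partner but U-235 is not on the preference list; base rate stands.
Duty = $189,715.68 × 20% = $37,943.14.
Line 4 (C-998, Coresta, 460 units, $31,786.00):
Base rate for C-998 is 25.5%.
The additional-duty order on C-998 targets Corador, not Coresta; it does not apply.
Duty = $31,786.00 × 25.5% = $8,105.43.
Total = $19,903.54 + $23,939.93 + $37,943.14 + $8,105.43 = $89,892.04.

$89,892.04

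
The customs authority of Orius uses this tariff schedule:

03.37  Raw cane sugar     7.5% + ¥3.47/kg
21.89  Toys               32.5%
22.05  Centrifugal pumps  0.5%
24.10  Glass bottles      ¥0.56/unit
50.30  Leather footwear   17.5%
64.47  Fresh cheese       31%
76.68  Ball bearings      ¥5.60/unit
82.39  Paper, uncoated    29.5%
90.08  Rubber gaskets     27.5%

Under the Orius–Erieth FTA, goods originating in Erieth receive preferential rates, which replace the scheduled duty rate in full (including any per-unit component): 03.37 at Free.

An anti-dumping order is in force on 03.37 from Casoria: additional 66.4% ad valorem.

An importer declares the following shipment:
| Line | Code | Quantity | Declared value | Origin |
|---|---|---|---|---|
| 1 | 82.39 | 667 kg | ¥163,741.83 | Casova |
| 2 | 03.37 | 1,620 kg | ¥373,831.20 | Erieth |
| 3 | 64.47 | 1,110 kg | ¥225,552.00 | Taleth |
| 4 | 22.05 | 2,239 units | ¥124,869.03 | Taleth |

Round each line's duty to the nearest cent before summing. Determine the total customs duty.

Line 1 (82.39, Casova, 667 kg, ¥163,741.83):
Base rate for 82.39 is 29.5%.
Duty = ¥163,741.83 × 29.5% = ¥48,303.84.
Line 2 (03.37, Erieth, 1,620 kg, ¥373,831.20):
Base rate for 03.37 is 7.5% + ¥3.47/kg.
Origin Erieth qualifies under the Orius–Erieth agreement and 03.37 is covered: preferential rate Free applies instead.
The additional-duty order on 03.37 targets Casoria, not Erieth; it does not apply.
Duty = ¥373,831.20 × 0% = ¥0.00.
Line 3 (64.47, Taleth, 1,110 kg, ¥225,552.00):
Base rate for 64.47 is 31%.
Duty = ¥225,552.00 × 31% = ¥69,921.12.
Line 4 (22.05, Taleth, 2,239 units, ¥124,869.03):
Base rate for 22.05 is 0.5%.
Duty = ¥124,869.03 × 0.5% = ¥624.35.
Total = ¥48,303.84 + ¥0.00 + ¥69,921.12 + ¥624.35 = ¥118,849.31.

¥118,849.31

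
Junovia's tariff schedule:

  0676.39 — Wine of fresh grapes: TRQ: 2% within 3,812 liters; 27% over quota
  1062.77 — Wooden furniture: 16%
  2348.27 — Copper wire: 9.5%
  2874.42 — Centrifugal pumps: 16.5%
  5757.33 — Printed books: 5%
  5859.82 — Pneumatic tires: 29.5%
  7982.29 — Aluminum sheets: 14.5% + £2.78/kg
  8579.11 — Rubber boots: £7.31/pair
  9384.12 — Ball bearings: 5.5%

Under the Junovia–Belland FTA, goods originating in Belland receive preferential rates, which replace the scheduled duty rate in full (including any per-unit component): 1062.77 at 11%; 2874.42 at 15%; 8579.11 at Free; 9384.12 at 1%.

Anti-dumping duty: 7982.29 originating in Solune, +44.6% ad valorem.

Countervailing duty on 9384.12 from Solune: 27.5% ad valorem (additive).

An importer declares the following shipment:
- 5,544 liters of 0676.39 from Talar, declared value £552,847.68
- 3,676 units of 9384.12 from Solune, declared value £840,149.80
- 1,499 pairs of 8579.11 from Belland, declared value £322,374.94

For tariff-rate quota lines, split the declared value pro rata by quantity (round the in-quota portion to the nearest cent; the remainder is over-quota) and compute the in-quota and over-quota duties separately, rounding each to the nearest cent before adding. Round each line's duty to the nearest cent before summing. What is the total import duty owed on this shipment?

£331,485.14

Line 1 (0676.39, Talar, 5,544 liters, £552,847.68):
Code 0676.39 is under a tariff-rate quota (threshold 3,812 liters). In-quota: 3,812 liters at 2%; over-quota: 1,732 liters at 27%.
Pro-rata value split: in-quota = £552,847.68 × 3,812/5,544 = £380,132.64; over-quota = £552,847.68 − £380,132.64 = £172,715.04.
In-quota duty = £380,132.64 × 2% = £7,602.65. Over-quota duty = £172,715.04 × 27% = £46,633.06.
Line duty = £7,602.65 + £46,633.06 = £54,235.71.
Line 2 (9384.12, Solune, 3,676 units, £840,149.80):
Base rate for 9384.12 is 5.5%.
9384.12 has an FTA preferential rate, but origin Solune is not Belland; base rate stands.
Additional duty on 9384.12 from Solune: +27.5%. Applied ad valorem rate: 5.5% + 27.5% = 33%.
Duty = £840,149.80 × 33% = £277,249.43.
Line 3 (8579.11, Belland, 1,499 pairs, £322,374.94):
Base rate for 8579.11 is £7.31/pair.
Origin Belland qualifies under the Junovia–Belland agreement and 8579.11 is covered: preferential rate Free applies instead.
Duty = £322,374.94 × 0% = £0.00.
Total = £54,235.71 + £277,249.43 + £0.00 = £331,485.14.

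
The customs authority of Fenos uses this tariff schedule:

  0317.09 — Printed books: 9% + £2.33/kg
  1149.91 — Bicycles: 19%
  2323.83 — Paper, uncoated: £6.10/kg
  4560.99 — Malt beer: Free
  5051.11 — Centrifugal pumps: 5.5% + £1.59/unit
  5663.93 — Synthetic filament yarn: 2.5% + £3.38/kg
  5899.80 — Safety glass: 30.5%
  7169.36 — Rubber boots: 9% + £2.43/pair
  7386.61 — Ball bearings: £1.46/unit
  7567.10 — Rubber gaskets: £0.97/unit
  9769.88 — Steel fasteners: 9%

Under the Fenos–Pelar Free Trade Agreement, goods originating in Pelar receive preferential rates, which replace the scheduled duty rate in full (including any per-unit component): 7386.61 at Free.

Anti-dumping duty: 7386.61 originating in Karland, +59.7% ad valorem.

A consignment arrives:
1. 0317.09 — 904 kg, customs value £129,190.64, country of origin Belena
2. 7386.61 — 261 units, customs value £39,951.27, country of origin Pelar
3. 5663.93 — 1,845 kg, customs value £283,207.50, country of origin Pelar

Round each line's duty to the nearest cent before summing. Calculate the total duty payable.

£27,049.77

Line 1 (0317.09, Belena, 904 kg, £129,190.64):
Base rate for 0317.09 is 9% + £2.33/kg.
Duty = £129,190.64 × 9% + 904 × £2.33 = £13,733.48.
Line 2 (7386.61, Pelar, 261 units, £39,951.27):
Base rate for 7386.61 is £1.46/unit.
Origin Pelar qualifies under the Fenos–Pelar agreement and 7386.61 is covered: preferential rate Free applies instead.
The additional-duty order on 7386.61 targets Karland, not Pelar; it does not apply.
Duty = £39,951.27 × 0% = £0.00.
Line 3 (5663.93, Pelar, 1,845 kg, £283,207.50):
Base rate for 5663.93 is 2.5% + £3.38/kg.
Origin Pelar is the FTA partner but 5663.93 is not on the preference list; base rate stands.
Duty = £283,207.50 × 2.5% + 1,845 × £3.38 = £13,316.29.
Total = £13,733.48 + £0.00 + £13,316.29 = £27,049.77.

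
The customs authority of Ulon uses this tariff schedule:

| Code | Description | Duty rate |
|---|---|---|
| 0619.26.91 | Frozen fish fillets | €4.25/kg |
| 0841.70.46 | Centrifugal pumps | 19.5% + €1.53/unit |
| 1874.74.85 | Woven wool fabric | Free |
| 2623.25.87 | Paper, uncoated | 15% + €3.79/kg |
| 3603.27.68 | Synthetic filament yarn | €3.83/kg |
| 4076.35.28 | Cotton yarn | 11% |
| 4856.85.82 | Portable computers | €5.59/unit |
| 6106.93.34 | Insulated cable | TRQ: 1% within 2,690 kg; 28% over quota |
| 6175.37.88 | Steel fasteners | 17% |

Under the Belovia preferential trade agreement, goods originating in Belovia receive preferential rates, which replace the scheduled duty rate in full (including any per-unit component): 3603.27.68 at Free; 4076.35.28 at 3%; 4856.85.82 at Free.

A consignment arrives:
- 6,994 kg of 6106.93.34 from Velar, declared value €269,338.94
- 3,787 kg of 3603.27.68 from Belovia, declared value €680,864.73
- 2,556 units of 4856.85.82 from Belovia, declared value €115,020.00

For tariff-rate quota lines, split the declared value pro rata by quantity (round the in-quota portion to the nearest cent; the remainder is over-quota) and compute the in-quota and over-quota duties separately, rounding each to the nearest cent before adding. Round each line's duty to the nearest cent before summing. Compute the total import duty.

Line 1 (6106.93.34, Velar, 6,994 kg, €269,338.94):
Code 6106.93.34 is under a tariff-rate quota (threshold 2,690 kg). In-quota: 2,690 kg at 1%; over-quota: 4,304 kg at 28%.
Pro-rata value split: in-quota = €269,338.94 × 2,690/6,994 = €103,591.90; over-quota = €269,338.94 − €103,591.90 = €165,747.04.
In-quota duty = €103,591.90 × 1% = €1,035.92. Over-quota duty = €165,747.04 × 28% = €46,409.17.
Line duty = €1,035.92 + €46,409.17 = €47,445.09.
Line 2 (3603.27.68, Belovia, 3,787 kg, €680,864.73):
Base rate for 3603.27.68 is €3.83/kg.
Origin Belovia qualifies under the Ulon–Belovia agreement and 3603.27.68 is covered: preferential rate Free applies instead.
Duty = €680,864.73 × 0% = €0.00.
Line 3 (4856.85.82, Belovia, 2,556 units, €115,020.00):
Base rate for 4856.85.82 is €5.59/unit.
Origin Belovia qualifies under the Ulon–Belovia agreement and 4856.85.82 is covered: preferential rate Free applies instead.
Duty = €115,020.00 × 0% = €0.00.
Total = €47,445.09 + €0.00 + €0.00 = €47,445.09.

€47,445.09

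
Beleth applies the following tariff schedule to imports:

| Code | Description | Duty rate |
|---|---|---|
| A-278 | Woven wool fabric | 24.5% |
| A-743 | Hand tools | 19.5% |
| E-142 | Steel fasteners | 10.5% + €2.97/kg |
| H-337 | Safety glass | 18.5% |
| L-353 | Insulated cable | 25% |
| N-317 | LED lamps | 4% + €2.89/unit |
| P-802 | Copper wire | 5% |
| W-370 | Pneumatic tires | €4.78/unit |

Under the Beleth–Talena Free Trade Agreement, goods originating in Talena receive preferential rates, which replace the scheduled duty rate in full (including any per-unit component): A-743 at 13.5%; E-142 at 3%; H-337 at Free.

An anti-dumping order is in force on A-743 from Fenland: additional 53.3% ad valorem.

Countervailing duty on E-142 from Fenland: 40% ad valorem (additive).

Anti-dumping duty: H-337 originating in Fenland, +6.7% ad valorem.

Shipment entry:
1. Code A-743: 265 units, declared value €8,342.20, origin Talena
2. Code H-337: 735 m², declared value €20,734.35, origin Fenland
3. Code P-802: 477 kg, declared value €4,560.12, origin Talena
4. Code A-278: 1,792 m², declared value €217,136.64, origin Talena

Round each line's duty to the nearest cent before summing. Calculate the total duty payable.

€59,777.75

Line 1 (A-743, Talena, 265 units, €8,342.20):
Base rate for A-743 is 19.5%.
Origin Talena qualifies under the Beleth–Talena agreement and A-743 is covered: preferential rate 13.5% applies instead.
The additional-duty order on A-743 targets Fenland, not Talena; it does not apply.
Duty = €8,342.20 × 13.5% = €1,126.20.
Line 2 (H-337, Fenland, 735 m², €20,734.35):
Base rate for H-337 is 18.5%.
H-337 has an FTA preferential rate, but origin Fenland is not Talena; base rate stands.
Additional duty on H-337 from Fenland: +6.7%. Applied ad valorem rate: 18.5% + 6.7% = 25.2%.
Duty = €20,734.35 × 25.2% = €5,225.06.
Line 3 (P-802, Talena, 477 kg, €4,560.12):
Base rate for P-802 is 5%.
Origin Talena is the FTA partner but P-802 is not on the preference list; base rate stands.
Duty = €4,560.12 × 5% = €228.01.
Line 4 (A-278, Talena, 1,792 m², €217,136.64):
Base rate for A-278 is 24.5%.
Origin Talena is the FTA partner but A-278 is not on the preference list; base rate stands.
Duty = €217,136.64 × 24.5% = €53,198.48.
Total = €1,126.20 + €5,225.06 + €228.01 + €53,198.48 = €59,777.75.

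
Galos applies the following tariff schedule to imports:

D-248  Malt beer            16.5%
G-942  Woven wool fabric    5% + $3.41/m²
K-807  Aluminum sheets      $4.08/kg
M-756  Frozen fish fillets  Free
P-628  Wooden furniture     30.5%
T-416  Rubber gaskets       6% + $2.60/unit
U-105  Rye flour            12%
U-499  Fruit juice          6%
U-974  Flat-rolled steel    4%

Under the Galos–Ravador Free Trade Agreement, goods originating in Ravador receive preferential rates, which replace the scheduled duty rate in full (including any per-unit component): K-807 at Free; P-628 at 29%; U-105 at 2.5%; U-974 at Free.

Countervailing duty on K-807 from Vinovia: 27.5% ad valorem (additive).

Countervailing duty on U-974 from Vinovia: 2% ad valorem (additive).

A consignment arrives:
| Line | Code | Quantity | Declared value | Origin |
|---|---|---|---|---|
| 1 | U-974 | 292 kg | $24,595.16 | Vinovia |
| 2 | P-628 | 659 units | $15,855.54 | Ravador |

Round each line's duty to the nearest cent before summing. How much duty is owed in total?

$6,073.82

Line 1 (U-974, Vinovia, 292 kg, $24,595.16):
Base rate for U-974 is 4%.
U-974 has an FTA preferential rate, but origin Vinovia is not Ravador; base rate stands.
Additional duty on U-974 from Vinovia: +2%. Applied ad valorem rate: 4% + 2% = 6%.
Duty = $24,595.16 × 6% = $1,475.71.
Line 2 (P-628, Ravador, 659 units, $15,855.54):
Base rate for P-628 is 30.5%.
Origin Ravador qualifies under the Galos–Ravador agreement and P-628 is covered: preferential rate 29% applies instead.
Duty = $15,855.54 × 29% = $4,598.11.
Total = $1,475.71 + $4,598.11 = $6,073.82.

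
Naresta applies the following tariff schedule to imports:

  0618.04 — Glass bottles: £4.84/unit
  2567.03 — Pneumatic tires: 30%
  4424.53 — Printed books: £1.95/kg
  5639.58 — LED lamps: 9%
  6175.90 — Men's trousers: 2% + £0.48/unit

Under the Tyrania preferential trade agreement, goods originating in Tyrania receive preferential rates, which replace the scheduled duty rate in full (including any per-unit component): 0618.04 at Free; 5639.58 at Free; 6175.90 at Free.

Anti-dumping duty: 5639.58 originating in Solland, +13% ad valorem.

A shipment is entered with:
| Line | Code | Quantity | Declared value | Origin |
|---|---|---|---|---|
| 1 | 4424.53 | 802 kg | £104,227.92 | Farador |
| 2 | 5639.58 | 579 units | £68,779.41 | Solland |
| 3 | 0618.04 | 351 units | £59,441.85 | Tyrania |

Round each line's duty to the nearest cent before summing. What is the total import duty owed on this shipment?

£16,695.37

Line 1 (4424.53, Farador, 802 kg, £104,227.92):
Base rate for 4424.53 is £1.95/kg.
Duty = 802 × £1.95 = £1,563.90.
Line 2 (5639.58, Solland, 579 units, £68,779.41):
Base rate for 5639.58 is 9%.
5639.58 has an FTA preferential rate, but origin Solland is not Tyrania; base rate stands.
Additional duty on 5639.58 from Solland: +13%. Applied ad valorem rate: 9% + 13% = 22%.
Duty = £68,779.41 × 22% = £15,131.47.
Line 3 (0618.04, Tyrania, 351 units, £59,441.85):
Base rate for 0618.04 is £4.84/unit.
Origin Tyrania qualifies under the Naresta–Tyrania agreement and 0618.04 is covered: preferential rate Free applies instead.
Duty = £59,441.85 × 0% = £0.00.
Total = £1,563.90 + £15,131.47 + £0.00 = £16,695.37.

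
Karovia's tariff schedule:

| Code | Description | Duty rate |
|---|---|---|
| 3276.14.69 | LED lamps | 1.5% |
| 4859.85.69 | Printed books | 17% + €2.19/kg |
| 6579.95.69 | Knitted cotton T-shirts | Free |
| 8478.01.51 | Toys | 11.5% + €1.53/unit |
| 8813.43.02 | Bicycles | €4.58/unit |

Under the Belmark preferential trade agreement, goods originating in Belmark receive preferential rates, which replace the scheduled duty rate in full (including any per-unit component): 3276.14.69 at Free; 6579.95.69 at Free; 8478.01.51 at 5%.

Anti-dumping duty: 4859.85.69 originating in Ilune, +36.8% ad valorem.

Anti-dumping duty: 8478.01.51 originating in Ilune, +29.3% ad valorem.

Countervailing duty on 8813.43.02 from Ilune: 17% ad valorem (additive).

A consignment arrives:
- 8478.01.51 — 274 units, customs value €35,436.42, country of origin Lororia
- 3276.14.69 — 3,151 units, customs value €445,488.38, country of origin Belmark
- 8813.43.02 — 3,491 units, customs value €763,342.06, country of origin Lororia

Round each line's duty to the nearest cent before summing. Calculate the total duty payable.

Line 1 (8478.01.51, Lororia, 274 units, €35,436.42):
Base rate for 8478.01.51 is 11.5% + €1.53/unit.
8478.01.51 has an FTA preferential rate, but origin Lororia is not Belmark; base rate stands.
The additional-duty order on 8478.01.51 targets Ilune, not Lororia; it does not apply.
Duty = €35,436.42 × 11.5% + 274 × €1.53 = €4,494.41.
Line 2 (3276.14.69, Belmark, 3,151 units, €445,488.38):
Base rate for 3276.14.69 is 1.5%.
Origin Belmark qualifies under the Karovia–Belmark agreement and 3276.14.69 is covered: preferential rate Free applies instead.
Duty = €445,488.38 × 0% = €0.00.
Line 3 (8813.43.02, Lororia, 3,491 units, €763,342.06):
Base rate for 8813.43.02 is €4.58/unit.
The additional-duty order on 8813.43.02 targets Ilune, not Lororia; it does not apply.
Duty = 3,491 × €4.58 = €15,988.78.
Total = €4,494.41 + €0.00 + €15,988.78 = €20,483.19.

€20,483.19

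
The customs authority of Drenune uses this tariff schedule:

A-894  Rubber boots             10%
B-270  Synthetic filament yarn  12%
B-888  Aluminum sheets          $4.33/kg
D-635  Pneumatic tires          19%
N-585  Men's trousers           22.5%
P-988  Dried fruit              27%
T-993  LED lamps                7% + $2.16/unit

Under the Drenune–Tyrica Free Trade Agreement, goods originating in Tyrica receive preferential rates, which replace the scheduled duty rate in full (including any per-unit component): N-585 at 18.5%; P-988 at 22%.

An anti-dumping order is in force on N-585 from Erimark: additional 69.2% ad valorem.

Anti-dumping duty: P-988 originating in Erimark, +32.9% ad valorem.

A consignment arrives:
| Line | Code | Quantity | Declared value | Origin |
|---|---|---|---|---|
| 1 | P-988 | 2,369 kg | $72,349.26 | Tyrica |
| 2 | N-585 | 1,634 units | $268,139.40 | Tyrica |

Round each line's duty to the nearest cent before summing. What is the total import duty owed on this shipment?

Line 1 (P-988, Tyrica, 2,369 kg, $72,349.26):
Base rate for P-988 is 27%.
Origin Tyrica qualifies under the Drenune–Tyrica agreement and P-988 is covered: preferential rate 22% applies instead.
The additional-duty order on P-988 targets Erimark, not Tyrica; it does not apply.
Duty = $72,349.26 × 22% = $15,916.84.
Line 2 (N-585, Tyrica, 1,634 units, $268,139.40):
Base rate for N-585 is 22.5%.
Origin Tyrica qualifies under the Drenune–Tyrica agreement and N-585 is covered: preferential rate 18.5% applies instead.
The additional-duty order on N-585 targets Erimark, not Tyrica; it does not apply.
Duty = $268,139.40 × 18.5% = $49,605.79.
Total = $15,916.84 + $49,605.79 = $65,522.63.

$65,522.63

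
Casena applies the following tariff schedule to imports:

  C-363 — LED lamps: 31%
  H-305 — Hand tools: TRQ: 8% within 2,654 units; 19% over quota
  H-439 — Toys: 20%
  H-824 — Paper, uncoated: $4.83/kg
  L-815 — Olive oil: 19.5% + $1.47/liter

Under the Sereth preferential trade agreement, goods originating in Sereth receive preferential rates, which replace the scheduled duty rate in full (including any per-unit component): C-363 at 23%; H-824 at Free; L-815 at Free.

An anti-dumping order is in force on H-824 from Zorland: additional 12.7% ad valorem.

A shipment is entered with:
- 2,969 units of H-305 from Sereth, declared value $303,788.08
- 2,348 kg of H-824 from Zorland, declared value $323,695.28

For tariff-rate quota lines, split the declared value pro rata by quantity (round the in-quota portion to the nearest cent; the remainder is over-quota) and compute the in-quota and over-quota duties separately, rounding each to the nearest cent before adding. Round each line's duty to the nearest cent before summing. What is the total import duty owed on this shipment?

$80,298.57

Line 1 (H-305, Sereth, 2,969 units, $303,788.08):
Code H-305 is under a tariff-rate quota (threshold 2,654 units). In-quota: 2,654 units at 8%; over-quota: 315 units at 19%.
Pro-rata value split: in-quota = $303,788.08 × 2,654/2,969 = $271,557.28; over-quota = $303,788.08 − $271,557.28 = $32,230.80.
In-quota duty = $271,557.28 × 8% = $21,724.58. Over-quota duty = $32,230.80 × 19% = $6,123.85.
Line duty = $21,724.58 + $6,123.85 = $27,848.43.
Line 2 (H-824, Zorland, 2,348 kg, $323,695.28):
Base rate for H-824 is $4.83/kg.
H-824 has an FTA preferential rate, but origin Zorland is not Sereth; base rate stands.
Additional duty on H-824 from Zorland: +12.7% ad valorem. Applied ad valorem rate = 12.7%.
Duty = $323,695.28 × 12.7% + 2,348 × $4.83 = $52,450.14.
Total = $27,848.43 + $52,450.14 = $80,298.57.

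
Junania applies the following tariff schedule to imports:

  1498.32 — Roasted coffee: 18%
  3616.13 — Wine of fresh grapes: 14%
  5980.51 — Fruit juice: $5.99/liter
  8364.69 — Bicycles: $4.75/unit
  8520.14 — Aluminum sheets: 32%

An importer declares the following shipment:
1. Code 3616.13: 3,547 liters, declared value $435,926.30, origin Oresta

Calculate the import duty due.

$61,029.68

Line 1 (3616.13, Oresta, 3,547 liters, $435,926.30):
Base rate for 3616.13 is 14%.
Duty = $435,926.30 × 14% = $61,029.68.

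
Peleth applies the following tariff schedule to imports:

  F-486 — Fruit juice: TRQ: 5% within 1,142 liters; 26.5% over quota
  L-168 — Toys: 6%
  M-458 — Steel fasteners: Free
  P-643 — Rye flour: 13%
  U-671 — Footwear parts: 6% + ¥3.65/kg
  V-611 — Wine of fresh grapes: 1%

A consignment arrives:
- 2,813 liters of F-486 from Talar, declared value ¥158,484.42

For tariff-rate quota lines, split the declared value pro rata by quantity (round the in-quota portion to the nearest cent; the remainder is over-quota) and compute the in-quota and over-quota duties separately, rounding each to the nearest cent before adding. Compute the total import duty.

Line 1 (F-486, Talar, 2,813 liters, ¥158,484.42):
Code F-486 is under a tariff-rate quota (threshold 1,142 liters). In-quota: 1,142 liters at 5%; over-quota: 1,671 liters at 26.5%.
Pro-rata value split: in-quota = ¥158,484.42 × 1,142/2,813 = ¥64,340.28; over-quota = ¥158,484.42 − ¥64,340.28 = ¥94,144.14.
In-quota duty = ¥64,340.28 × 5% = ¥3,217.01. Over-quota duty = ¥94,144.14 × 26.5% = ¥24,948.20.
Line duty = ¥3,217.01 + ¥24,948.20 = ¥28,165.21.

¥28,165.21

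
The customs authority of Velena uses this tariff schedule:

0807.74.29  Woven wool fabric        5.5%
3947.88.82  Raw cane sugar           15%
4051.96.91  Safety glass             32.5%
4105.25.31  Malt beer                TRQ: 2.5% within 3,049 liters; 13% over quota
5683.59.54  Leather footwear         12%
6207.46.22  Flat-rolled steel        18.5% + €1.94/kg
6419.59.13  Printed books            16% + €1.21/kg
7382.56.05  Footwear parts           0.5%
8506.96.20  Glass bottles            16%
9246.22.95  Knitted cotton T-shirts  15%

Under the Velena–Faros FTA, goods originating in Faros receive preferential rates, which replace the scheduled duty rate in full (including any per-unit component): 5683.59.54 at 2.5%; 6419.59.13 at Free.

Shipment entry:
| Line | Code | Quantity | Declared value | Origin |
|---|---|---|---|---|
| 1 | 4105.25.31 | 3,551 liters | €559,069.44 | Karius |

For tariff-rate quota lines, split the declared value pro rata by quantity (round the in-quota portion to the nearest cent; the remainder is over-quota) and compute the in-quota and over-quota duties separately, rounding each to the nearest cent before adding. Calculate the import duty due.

Line 1 (4105.25.31, Karius, 3,551 liters, €559,069.44):
Code 4105.25.31 is under a tariff-rate quota (threshold 3,049 liters). In-quota: 3,049 liters at 2.5%; over-quota: 502 liters at 13%.
Pro-rata value split: in-quota = €559,069.44 × 3,049/3,551 = €480,034.56; over-quota = €559,069.44 − €480,034.56 = €79,034.88.
In-quota duty = €480,034.56 × 2.5% = €12,000.86. Over-quota duty = €79,034.88 × 13% = €10,274.53.
Line duty = €12,000.86 + €10,274.53 = €22,275.39.

€22,275.39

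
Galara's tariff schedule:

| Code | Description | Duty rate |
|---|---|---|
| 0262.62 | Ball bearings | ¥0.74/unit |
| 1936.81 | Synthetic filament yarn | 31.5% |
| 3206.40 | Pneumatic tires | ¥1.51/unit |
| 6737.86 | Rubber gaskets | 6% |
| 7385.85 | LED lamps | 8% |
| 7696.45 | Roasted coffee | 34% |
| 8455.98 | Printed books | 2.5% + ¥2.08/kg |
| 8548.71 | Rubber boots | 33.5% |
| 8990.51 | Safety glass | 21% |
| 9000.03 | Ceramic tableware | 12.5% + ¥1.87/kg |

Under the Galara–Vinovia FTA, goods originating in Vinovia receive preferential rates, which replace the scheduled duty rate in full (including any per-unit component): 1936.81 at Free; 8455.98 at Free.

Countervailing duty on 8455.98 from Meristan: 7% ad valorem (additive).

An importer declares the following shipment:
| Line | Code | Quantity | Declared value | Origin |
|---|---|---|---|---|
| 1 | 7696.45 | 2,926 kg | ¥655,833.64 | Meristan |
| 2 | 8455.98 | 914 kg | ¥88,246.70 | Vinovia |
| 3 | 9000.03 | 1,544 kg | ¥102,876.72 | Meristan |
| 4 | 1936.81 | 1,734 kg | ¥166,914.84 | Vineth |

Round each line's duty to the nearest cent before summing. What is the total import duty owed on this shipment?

¥291,308.48

Line 1 (7696.45, Meristan, 2,926 kg, ¥655,833.64):
Base rate for 7696.45 is 34%.
Duty = ¥655,833.64 × 34% = ¥222,983.44.
Line 2 (8455.98, Vinovia, 914 kg, ¥88,246.70):
Base rate for 8455.98 is 2.5% + ¥2.08/kg.
Origin Vinovia qualifies under the Galara–Vinovia agreement and 8455.98 is covered: preferential rate Free applies instead.
The additional-duty order on 8455.98 targets Meristan, not Vinovia; it does not apply.
Duty = ¥88,246.70 × 0% = ¥0.00.
Line 3 (9000.03, Meristan, 1,544 kg, ¥102,876.72):
Base rate for 9000.03 is 12.5% + ¥1.87/kg.
Duty = ¥102,876.72 × 12.5% + 1,544 × ¥1.87 = ¥15,746.87.
Line 4 (1936.81, Vineth, 1,734 kg, ¥166,914.84):
Base rate for 1936.81 is 31.5%.
1936.81 has an FTA preferential rate, but origin Vineth is not Vinovia; base rate stands.
Duty = ¥166,914.84 × 31.5% = ¥52,578.17.
Total = ¥222,983.44 + ¥0.00 + ¥15,746.87 + ¥52,578.17 = ¥291,308.48.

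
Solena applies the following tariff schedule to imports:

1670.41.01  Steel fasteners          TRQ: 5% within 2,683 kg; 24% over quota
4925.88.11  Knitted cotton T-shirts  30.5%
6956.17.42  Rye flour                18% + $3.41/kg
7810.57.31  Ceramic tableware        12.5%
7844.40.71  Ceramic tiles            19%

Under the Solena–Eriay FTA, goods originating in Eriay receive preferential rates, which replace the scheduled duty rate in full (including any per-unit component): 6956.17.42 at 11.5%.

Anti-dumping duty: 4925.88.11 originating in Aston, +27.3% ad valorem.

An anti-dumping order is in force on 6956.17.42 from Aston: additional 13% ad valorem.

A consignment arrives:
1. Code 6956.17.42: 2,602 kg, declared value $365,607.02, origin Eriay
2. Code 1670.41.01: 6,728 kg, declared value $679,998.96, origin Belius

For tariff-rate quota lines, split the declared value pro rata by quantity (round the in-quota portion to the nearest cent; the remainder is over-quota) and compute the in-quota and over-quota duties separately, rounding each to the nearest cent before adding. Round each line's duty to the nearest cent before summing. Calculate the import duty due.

$153,722.11

Line 1 (6956.17.42, Eriay, 2,602 kg, $365,607.02):
Base rate for 6956.17.42 is 18% + $3.41/kg.
Origin Eriay qualifies under the Solena–Eriay agreement and 6956.17.42 is covered: preferential rate 11.5% applies instead.
The additional-duty order on 6956.17.42 targets Aston, not Eriay; it does not apply.
Duty = $365,607.02 × 11.5% = $42,044.81.
Line 2 (1670.41.01, Belius, 6,728 kg, $679,998.96):
Code 1670.41.01 is under a tariff-rate quota (threshold 2,683 kg). In-quota: 2,683 kg at 5%; over-quota: 4,045 kg at 24%.
Pro-rata value split: in-quota = $679,998.96 × 2,683/6,728 = $271,170.81; over-quota = $679,998.96 − $271,170.81 = $408,828.15.
In-quota duty = $271,170.81 × 5% = $13,558.54. Over-quota duty = $408,828.15 × 24% = $98,118.76.
Line duty = $13,558.54 + $98,118.76 = $111,677.30.
Total = $42,044.81 + $111,677.30 = $153,722.11.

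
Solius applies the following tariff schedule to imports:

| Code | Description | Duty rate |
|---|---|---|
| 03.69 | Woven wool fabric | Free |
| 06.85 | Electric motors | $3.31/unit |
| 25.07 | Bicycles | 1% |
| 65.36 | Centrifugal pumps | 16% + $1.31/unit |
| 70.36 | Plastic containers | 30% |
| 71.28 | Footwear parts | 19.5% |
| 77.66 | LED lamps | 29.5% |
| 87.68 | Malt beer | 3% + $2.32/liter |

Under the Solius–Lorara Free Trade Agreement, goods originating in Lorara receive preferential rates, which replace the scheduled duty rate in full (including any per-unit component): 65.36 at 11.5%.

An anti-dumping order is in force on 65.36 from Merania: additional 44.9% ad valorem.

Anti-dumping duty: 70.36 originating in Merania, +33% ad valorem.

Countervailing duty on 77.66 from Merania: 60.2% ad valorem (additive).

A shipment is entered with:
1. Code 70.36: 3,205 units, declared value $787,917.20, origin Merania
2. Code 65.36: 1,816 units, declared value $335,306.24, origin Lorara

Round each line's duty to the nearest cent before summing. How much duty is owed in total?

Line 1 (70.36, Merania, 3,205 units, $787,917.20):
Base rate for 70.36 is 30%.
Additional duty on 70.36 from Merania: +33%. Applied ad valorem rate: 30% + 33% = 63%.
Duty = $787,917.20 × 63% = $496,387.84.
Line 2 (65.36, Lorara, 1,816 units, $335,306.24):
Base rate for 65.36 is 16% + $1.31/unit.
Origin Lorara qualifies under the Solius–Lorara agreement and 65.36 is covered: preferential rate 11.5% applies instead.
The additional-duty order on 65.36 targets Merania, not Lorara; it does not apply.
Duty = $335,306.24 × 11.5% = $38,560.22.
Total = $496,387.84 + $38,560.22 = $534,948.06.

$534,948.06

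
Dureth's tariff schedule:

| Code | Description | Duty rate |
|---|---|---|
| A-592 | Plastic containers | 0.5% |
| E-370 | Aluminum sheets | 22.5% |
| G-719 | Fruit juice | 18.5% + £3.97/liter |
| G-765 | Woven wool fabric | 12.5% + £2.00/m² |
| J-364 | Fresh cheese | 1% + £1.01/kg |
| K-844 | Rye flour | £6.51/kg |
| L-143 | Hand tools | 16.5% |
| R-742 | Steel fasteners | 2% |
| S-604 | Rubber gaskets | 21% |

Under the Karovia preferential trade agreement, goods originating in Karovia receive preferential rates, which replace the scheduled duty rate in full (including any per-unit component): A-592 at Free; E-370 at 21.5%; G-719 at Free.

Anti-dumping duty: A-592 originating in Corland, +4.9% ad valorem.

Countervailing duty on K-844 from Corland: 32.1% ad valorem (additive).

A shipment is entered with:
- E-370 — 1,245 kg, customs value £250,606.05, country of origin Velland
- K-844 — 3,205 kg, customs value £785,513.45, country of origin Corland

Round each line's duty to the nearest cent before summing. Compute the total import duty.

£329,400.73

Line 1 (E-370, Velland, 1,245 kg, £250,606.05):
Base rate for E-370 is 22.5%.
E-370 has an FTA preferential rate, but origin Velland is not Karovia; base rate stands.
Duty = £250,606.05 × 22.5% = £56,386.36.
Line 2 (K-844, Corland, 3,205 kg, £785,513.45):
Base rate for K-844 is £6.51/kg.
Additional duty on K-844 from Corland: +32.1% ad valorem. Applied ad valorem rate = 32.1%.
Duty = £785,513.45 × 32.1% + 3,205 × £6.51 = £273,014.37.
Total = £56,386.36 + £273,014.37 = £329,400.73.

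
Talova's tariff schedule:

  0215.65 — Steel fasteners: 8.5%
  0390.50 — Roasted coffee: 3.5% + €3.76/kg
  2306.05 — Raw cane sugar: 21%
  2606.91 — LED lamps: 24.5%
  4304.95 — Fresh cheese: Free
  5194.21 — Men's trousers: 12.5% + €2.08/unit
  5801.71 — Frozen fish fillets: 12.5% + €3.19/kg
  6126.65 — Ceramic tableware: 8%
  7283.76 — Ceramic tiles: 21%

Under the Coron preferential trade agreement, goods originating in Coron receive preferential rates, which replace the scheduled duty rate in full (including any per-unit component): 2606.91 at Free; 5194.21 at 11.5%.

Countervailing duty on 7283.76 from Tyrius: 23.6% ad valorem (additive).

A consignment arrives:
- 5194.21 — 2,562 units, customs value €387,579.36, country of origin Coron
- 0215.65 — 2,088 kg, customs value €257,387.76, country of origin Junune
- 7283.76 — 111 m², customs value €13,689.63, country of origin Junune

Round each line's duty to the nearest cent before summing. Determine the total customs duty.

Line 1 (5194.21, Coron, 2,562 units, €387,579.36):
Base rate for 5194.21 is 12.5% + €2.08/unit.
Origin Coron qualifies under the Talova–Coron agreement and 5194.21 is covered: preferential rate 11.5% applies instead.
Duty = €387,579.36 × 11.5% = €44,571.63.
Line 2 (0215.65, Junune, 2,088 kg, €257,387.76):
Base rate for 0215.65 is 8.5%.
Duty = €257,387.76 × 8.5% = €21,877.96.
Line 3 (7283.76, Junune, 111 m², €13,689.63):
Base rate for 7283.76 is 21%.
The additional-duty order on 7283.76 targets Tyrius, not Junune; it does not apply.
Duty = €13,689.63 × 21% = €2,874.82.
Total = €44,571.63 + €21,877.96 + €2,874.82 = €69,324.41.

€69,324.41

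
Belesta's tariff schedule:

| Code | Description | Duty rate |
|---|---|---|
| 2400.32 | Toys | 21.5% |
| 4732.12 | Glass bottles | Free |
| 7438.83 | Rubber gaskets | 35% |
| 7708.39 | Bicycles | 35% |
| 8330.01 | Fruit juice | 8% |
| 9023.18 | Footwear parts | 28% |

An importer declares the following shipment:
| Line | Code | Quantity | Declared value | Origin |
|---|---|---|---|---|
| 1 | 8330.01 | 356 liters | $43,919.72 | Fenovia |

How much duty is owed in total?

Line 1 (8330.01, Fenovia, 356 liters, $43,919.72):
Base rate for 8330.01 is 8%.
Duty = $43,919.72 × 8% = $3,513.58.

$3,513.58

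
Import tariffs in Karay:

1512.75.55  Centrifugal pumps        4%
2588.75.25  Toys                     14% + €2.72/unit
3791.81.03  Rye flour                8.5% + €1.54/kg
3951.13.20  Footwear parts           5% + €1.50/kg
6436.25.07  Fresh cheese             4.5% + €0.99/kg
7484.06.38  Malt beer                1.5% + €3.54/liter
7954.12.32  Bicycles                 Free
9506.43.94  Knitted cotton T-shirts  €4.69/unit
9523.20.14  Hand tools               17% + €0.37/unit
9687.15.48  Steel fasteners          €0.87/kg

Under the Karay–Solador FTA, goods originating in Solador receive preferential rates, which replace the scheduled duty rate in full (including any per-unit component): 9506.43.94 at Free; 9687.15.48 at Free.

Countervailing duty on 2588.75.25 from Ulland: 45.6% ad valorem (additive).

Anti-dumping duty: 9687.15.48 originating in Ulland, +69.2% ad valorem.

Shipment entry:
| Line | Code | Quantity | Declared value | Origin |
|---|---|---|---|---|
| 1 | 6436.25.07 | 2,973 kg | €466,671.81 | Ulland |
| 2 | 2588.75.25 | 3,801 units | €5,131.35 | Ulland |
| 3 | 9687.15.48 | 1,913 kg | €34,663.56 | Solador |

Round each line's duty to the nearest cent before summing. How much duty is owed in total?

Line 1 (6436.25.07, Ulland, 2,973 kg, €466,671.81):
Base rate for 6436.25.07 is 4.5% + €0.99/kg.
Duty = €466,671.81 × 4.5% + 2,973 × €0.99 = €23,943.50.
Line 2 (2588.75.25, Ulland, 3,801 units, €5,131.35):
Base rate for 2588.75.25 is 14% + €2.72/unit.
Additional duty on 2588.75.25 from Ulland: +45.6%. Applied ad valorem rate: 14% + 45.6% = 59.6%.
Duty = €5,131.35 × 59.6% + 3,801 × €2.72 = €13,397.00.
Line 3 (9687.15.48, Solador, 1,913 kg, €34,663.56):
Base rate for 9687.15.48 is €0.87/kg.
Origin Solador qualifies under the Karay–Solador agreement and 9687.15.48 is covered: preferential rate Free applies instead.
The additional-duty order on 9687.15.48 targets Ulland, not Solador; it does not apply.
Duty = €34,663.56 × 0% = €0.00.
Total = €23,943.50 + €13,397.00 + €0.00 = €37,340.50.

€37,340.50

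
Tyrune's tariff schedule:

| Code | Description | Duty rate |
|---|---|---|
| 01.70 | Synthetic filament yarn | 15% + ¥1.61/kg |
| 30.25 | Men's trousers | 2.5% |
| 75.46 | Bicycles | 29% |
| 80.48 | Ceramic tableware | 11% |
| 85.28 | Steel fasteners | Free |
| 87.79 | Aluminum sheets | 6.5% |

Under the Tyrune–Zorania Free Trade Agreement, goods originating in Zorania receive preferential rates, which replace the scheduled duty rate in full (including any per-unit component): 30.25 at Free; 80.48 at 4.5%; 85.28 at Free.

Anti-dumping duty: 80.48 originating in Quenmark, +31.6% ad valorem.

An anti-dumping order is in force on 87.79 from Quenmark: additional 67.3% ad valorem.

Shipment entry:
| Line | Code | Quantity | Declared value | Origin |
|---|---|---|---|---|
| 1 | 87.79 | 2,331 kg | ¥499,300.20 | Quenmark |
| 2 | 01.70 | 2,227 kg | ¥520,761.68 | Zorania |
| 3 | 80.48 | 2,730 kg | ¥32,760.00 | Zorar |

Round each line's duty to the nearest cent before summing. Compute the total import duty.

¥453,786.87

Line 1 (87.79, Quenmark, 2,331 kg, ¥499,300.20):
Base rate for 87.79 is 6.5%.
Additional duty on 87.79 from Quenmark: +67.3%. Applied ad valorem rate: 6.5% + 67.3% = 73.8%.
Duty = ¥499,300.20 × 73.8% = ¥368,483.55.
Line 2 (01.70, Zorania, 2,227 kg, ¥520,761.68):
Base rate for 01.70 is 15% + ¥1.61/kg.
Origin Zorania is the FTA partner but 01.70 is not on the preference list; base rate stands.
Duty = ¥520,761.68 × 15% + 2,227 × ¥1.61 = ¥81,699.72.
Line 3 (80.48, Zorar, 2,730 kg, ¥32,760.00):
Base rate for 80.48 is 11%.
80.48 has an FTA preferential rate, but origin Zorar is not Zorania; base rate stands.
The additional-duty order on 80.48 targets Quenmark, not Zorar; it does not apply.
Duty = ¥32,760.00 × 11% = ¥3,603.60.
Total = ¥368,483.55 + ¥81,699.72 + ¥3,603.60 = ¥453,786.87.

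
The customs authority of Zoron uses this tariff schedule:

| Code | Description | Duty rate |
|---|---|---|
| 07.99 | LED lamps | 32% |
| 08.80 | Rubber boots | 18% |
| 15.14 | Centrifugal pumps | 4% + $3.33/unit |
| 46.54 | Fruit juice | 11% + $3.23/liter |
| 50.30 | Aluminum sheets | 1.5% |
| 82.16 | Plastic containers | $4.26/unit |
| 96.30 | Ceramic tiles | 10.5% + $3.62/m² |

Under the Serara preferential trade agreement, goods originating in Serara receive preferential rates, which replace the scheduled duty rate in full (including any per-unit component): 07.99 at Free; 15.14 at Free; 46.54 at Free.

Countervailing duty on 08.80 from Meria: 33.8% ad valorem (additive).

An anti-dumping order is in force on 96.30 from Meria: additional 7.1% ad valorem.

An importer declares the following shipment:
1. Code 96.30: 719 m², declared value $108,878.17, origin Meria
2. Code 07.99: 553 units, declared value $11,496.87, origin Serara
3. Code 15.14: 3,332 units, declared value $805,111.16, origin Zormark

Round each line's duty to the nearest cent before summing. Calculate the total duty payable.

Line 1 (96.30, Meria, 719 m², $108,878.17):
Base rate for 96.30 is 10.5% + $3.62/m².
Additional duty on 96.30 from Meria: +7.1%. Applied ad valorem rate: 10.5% + 7.1% = 17.6%.
Duty = $108,878.17 × 17.6% + 719 × $3.62 = $21,765.34.
Line 2 (07.99, Serara, 553 units, $11,496.87):
Base rate for 07.99 is 32%.
Origin Serara qualifies under the Zoron–Serara agreement and 07.99 is covered: preferential rate Free applies instead.
Duty = $11,496.87 × 0% = $0.00.
Line 3 (15.14, Zormark, 3,332 units, $805,111.16):
Base rate for 15.14 is 4% + $3.33/unit.
15.14 has an FTA preferential rate, but origin Zormark is not Serara; base rate stands.
Duty = $805,111.16 × 4% + 3,332 × $3.33 = $43,300.01.
Total = $21,765.34 + $0.00 + $43,300.01 = $65,065.35.

$65,065.35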